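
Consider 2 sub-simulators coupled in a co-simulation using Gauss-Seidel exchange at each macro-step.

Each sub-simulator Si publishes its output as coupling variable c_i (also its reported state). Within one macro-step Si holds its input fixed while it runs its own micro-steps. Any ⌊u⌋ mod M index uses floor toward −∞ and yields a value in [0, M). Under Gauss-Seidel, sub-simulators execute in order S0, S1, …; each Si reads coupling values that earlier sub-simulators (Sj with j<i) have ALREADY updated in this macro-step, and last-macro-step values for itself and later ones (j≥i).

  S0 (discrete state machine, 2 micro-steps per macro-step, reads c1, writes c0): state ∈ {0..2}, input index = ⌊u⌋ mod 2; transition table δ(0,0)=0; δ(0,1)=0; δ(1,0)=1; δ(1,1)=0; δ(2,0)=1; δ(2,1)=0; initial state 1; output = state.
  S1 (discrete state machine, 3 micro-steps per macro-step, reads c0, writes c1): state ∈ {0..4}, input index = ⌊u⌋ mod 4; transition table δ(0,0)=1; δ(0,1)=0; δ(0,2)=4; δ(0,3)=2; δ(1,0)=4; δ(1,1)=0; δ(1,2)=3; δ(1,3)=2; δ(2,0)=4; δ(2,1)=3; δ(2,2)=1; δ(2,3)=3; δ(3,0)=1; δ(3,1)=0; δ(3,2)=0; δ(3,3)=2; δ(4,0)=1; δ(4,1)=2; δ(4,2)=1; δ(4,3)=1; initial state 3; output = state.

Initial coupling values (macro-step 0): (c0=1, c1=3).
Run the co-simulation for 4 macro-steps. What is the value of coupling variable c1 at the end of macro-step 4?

macro 1: S0 reads c1=3 → after 2×micro: 0; S1 reads c0=0 → after 3×micro: 1 ⇒ (c0=0, c1=1)
macro 2: S0 reads c1=1 → after 2×micro: 0; S1 reads c0=0 → after 3×micro: 4 ⇒ (c0=0, c1=4)
macro 3: S0 reads c1=4 → after 2×micro: 0; S1 reads c0=0 → after 3×micro: 1 ⇒ (c0=0, c1=1)
macro 4: S0 reads c1=1 → after 2×micro: 0; S1 reads c0=0 → after 3×micro: 4 ⇒ (c0=0, c1=4)

c1 at macro-step 4 = 4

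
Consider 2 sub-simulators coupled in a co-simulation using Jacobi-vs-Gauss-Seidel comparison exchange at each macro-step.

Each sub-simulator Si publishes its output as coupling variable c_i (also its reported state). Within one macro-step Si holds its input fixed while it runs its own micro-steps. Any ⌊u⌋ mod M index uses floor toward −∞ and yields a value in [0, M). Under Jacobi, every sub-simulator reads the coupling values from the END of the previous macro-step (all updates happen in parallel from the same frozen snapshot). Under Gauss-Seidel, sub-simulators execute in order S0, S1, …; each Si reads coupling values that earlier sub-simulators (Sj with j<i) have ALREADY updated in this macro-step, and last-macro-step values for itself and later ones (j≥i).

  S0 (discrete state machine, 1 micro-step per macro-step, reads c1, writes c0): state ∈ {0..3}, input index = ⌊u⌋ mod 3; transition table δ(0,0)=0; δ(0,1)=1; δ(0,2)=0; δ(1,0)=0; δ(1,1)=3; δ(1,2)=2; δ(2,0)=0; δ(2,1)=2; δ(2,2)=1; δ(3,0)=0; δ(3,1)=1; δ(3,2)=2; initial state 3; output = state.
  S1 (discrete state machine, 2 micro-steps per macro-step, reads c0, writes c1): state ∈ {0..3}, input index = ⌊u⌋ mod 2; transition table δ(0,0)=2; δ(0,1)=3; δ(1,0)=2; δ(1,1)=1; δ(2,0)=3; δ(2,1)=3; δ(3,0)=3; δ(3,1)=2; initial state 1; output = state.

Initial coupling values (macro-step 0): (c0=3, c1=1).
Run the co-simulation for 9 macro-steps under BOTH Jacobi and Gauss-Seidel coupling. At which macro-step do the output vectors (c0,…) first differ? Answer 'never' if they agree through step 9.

[Jacobi] macro 1: S0 reads c1=1 → after 1×micro: 1; S1 reads c0=3 → after 2×micro: 1 ⇒ (c0=1, c1=1)
[Jacobi] macro 2: S0 reads c1=1 → after 1×micro: 3; S1 reads c0=1 → after 2×micro: 1 ⇒ (c0=3, c1=1)
[Jacobi] macro 3: S0 reads c1=1 → after 1×micro: 1; S1 reads c0=3 → after 2×micro: 1 ⇒ (c0=1, c1=1)
[Jacobi] macro 4: S0 reads c1=1 → after 1×micro: 3; S1 reads c0=1 → after 2×micro: 1 ⇒ (c0=3, c1=1)
[Jacobi] macro 5: S0 reads c1=1 → after 1×micro: 1; S1 reads c0=3 → after 2×micro: 1 ⇒ (c0=1, c1=1)
[Jacobi] macro 6: S0 reads c1=1 → after 1×micro: 3; S1 reads c0=1 → after 2×micro: 1 ⇒ (c0=3, c1=1)
[Jacobi] macro 7: S0 reads c1=1 → after 1×micro: 1; S1 reads c0=3 → after 2×micro: 1 ⇒ (c0=1, c1=1)
[Jacobi] macro 8: S0 reads c1=1 → after 1×micro: 3; S1 reads c0=1 → after 2×micro: 1 ⇒ (c0=3, c1=1)
[Jacobi] macro 9: S0 reads c1=1 → after 1×micro: 1; S1 reads c0=3 → after 2×micro: 1 ⇒ (c0=1, c1=1)
[Gauss-Seidel] macro 1: S0 reads c1=1 → after 1×micro: 1; S1 reads c0=1 → after 2×micro: 1 ⇒ (c0=1, c1=1)
[Gauss-Seidel] macro 2: S0 reads c1=1 → after 1×micro: 3; S1 reads c0=3 → after 2×micro: 1 ⇒ (c0=3, c1=1)
[Gauss-Seidel] macro 3: S0 reads c1=1 → after 1×micro: 1; S1 reads c0=1 → after 2×micro: 1 ⇒ (c0=1, c1=1)
[Gauss-Seidel] macro 4: S0 reads c1=1 → after 1×micro: 3; S1 reads c0=3 → after 2×micro: 1 ⇒ (c0=3, c1=1)
[Gauss-Seidel] macro 5: S0 reads c1=1 → after 1×micro: 1; S1 reads c0=1 → after 2×micro: 1 ⇒ (c0=1, c1=1)
[Gauss-Seidel] macro 6: S0 reads c1=1 → after 1×micro: 3; S1 reads c0=3 → after 2×micro: 1 ⇒ (c0=3, c1=1)
[Gauss-Seidel] macro 7: S0 reads c1=1 → after 1×micro: 1; S1 reads c0=1 → after 2×micro: 1 ⇒ (c0=1, c1=1)
[Gauss-Seidel] macro 8: S0 reads c1=1 → after 1×micro: 3; S1 reads c0=3 → after 2×micro: 1 ⇒ (c0=3, c1=1)
[Gauss-Seidel] macro 9: S0 reads c1=1 → after 1×micro: 1; S1 reads c0=1 → after 2×micro: 1 ⇒ (c0=1, c1=1)

first divergence at macro-step: never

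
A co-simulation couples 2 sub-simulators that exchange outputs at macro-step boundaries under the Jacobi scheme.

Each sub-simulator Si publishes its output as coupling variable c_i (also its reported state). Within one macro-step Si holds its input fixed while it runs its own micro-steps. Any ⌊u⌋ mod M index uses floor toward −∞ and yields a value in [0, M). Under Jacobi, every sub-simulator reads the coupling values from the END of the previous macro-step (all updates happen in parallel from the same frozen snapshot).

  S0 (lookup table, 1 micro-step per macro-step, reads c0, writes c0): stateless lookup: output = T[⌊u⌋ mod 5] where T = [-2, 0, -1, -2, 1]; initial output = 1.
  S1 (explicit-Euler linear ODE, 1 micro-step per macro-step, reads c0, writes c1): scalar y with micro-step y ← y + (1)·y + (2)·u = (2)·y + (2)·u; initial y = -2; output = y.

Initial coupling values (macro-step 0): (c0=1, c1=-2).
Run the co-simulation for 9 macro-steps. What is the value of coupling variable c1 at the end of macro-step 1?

macro 1: S0 reads c0=1 → after 1×micro: 0; S1 reads c0=1 → after 1×micro: -2 ⇒ (c0=0, c1=-2)
macro 2: S0 reads c0=0 → after 1×micro: -2; S1 reads c0=0 → after 1×micro: -4 ⇒ (c0=-2, c1=-4)
macro 3: S0 reads c0=-2 → after 1×micro: -2; S1 reads c0=-2 → after 1×micro: -12 ⇒ (c0=-2, c1=-12)
macro 4: S0 reads c0=-2 → after 1×micro: -2; S1 reads c0=-2 → after 1×micro: -28 ⇒ (c0=-2, c1=-28)
macro 5: S0 reads c0=-2 → after 1×micro: -2; S1 reads c0=-2 → after 1×micro: -60 ⇒ (c0=-2, c1=-60)
macro 6: S0 reads c0=-2 → after 1×micro: -2; S1 reads c0=-2 → after 1×micro: -124 ⇒ (c0=-2, c1=-124)
macro 7: S0 reads c0=-2 → after 1×micro: -2; S1 reads c0=-2 → after 1×micro: -252 ⇒ (c0=-2, c1=-252)
macro 8: S0 reads c0=-2 → after 1×micro: -2; S1 reads c0=-2 → after 1×micro: -508 ⇒ (c0=-2, c1=-508)
macro 9: S0 reads c0=-2 → after 1×micro: -2; S1 reads c0=-2 → after 1×micro: -1020 ⇒ (c0=-2, c1=-1020)

c1 at macro-step 1 = -2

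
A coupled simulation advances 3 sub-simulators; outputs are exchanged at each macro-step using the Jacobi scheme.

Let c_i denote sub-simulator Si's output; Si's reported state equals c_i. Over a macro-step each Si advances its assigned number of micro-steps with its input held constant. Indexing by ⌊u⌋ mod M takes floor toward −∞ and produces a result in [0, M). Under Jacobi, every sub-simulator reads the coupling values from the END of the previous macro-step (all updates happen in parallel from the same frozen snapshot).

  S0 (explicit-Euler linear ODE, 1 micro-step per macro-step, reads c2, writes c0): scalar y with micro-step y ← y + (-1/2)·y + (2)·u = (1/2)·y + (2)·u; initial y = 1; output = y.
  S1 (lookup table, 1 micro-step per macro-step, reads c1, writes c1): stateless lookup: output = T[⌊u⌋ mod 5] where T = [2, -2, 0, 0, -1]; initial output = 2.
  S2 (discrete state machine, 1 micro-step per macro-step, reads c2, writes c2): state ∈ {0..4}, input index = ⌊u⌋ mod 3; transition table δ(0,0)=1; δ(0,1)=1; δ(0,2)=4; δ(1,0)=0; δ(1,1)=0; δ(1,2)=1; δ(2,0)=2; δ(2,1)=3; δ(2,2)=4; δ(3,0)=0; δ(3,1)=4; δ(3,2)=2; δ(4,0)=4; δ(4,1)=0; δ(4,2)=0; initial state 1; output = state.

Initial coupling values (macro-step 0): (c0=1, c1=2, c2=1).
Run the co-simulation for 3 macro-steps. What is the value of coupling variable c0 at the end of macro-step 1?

c0 at macro-step 1 = 5/2

macro 1: S0 reads c2=1 → after 1×micro: 5/2; S1 reads c1=2 → after 1×micro: 0; S2 reads c2=1 → after 1×micro: 0 ⇒ (c0=5/2, c1=0, c2=0)
macro 2: S0 reads c2=0 → after 1×micro: 5/4; S1 reads c1=0 → after 1×micro: 2; S2 reads c2=0 → after 1×micro: 1 ⇒ (c0=5/4, c1=2, c2=1)
macro 3: S0 reads c2=1 → after 1×micro: 21/8; S1 reads c1=2 → after 1×micro: 0; S2 reads c2=1 → after 1×micro: 0 ⇒ (c0=21/8, c1=0, c2=0)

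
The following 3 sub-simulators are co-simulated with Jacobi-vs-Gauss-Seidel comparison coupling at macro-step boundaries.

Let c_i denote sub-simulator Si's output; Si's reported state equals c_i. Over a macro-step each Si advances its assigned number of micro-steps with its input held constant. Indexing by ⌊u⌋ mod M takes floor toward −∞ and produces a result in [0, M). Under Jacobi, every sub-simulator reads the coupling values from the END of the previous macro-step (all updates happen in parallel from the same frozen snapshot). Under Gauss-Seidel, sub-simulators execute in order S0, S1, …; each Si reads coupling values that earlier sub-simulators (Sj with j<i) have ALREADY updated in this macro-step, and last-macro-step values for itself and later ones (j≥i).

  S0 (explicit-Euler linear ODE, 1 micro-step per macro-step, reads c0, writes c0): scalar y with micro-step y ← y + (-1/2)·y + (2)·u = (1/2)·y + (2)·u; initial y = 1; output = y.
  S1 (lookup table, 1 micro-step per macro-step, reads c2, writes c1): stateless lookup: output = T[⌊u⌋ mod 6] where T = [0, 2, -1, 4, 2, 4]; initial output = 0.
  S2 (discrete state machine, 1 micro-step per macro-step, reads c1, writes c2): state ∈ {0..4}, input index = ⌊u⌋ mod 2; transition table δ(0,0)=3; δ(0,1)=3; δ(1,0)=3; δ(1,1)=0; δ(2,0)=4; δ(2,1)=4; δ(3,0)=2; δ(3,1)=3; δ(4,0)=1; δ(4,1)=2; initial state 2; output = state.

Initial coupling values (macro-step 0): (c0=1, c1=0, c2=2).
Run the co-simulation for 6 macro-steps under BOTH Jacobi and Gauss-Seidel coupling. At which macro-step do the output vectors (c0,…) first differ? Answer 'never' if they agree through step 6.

first divergence at macro-step: 2

[Jacobi] macro 1: S0 reads c0=1 → after 1×micro: 5/2; S1 reads c2=2 → after 1×micro: -1; S2 reads c1=0 → after 1×micro: 4 ⇒ (c0=5/2, c1=-1, c2=4)
[Jacobi] macro 2: S0 reads c0=5/2 → after 1×micro: 25/4; S1 reads c2=4 → after 1×micro: 2; S2 reads c1=-1 → after 1×micro: 2 ⇒ (c0=25/4, c1=2, c2=2)
[Jacobi] macro 3: S0 reads c0=25/4 → after 1×micro: 125/8; S1 reads c2=2 → after 1×micro: -1; S2 reads c1=2 → after 1×micro: 4 ⇒ (c0=125/8, c1=-1, c2=4)
[Jacobi] macro 4: S0 reads c0=125/8 → after 1×micro: 625/16; S1 reads c2=4 → after 1×micro: 2; S2 reads c1=-1 → after 1×micro: 2 ⇒ (c0=625/16, c1=2, c2=2)
[Jacobi] macro 5: S0 reads c0=625/16 → after 1×micro: 3125/32; S1 reads c2=2 → after 1×micro: -1; S2 reads c1=2 → after 1×micro: 4 ⇒ (c0=3125/32, c1=-1, c2=4)
[Jacobi] macro 6: S0 reads c0=3125/32 → after 1×micro: 15625/64; S1 reads c2=4 → after 1×micro: 2; S2 reads c1=-1 → after 1×micro: 2 ⇒ (c0=15625/64, c1=2, c2=2)
[Gauss-Seidel] macro 1: S0 reads c0=1 → after 1×micro: 5/2; S1 reads c2=2 → after 1×micro: -1; S2 reads c1=-1 → after 1×micro: 4 ⇒ (c0=5/2, c1=-1, c2=4)
[Gauss-Seidel] macro 2: S0 reads c0=5/2 → after 1×micro: 25/4; S1 reads c2=4 → after 1×micro: 2; S2 reads c1=2 → after 1×micro: 1 ⇒ (c0=25/4, c1=2, c2=1)
[Gauss-Seidel] macro 3: S0 reads c0=25/4 → after 1×micro: 125/8; S1 reads c2=1 → after 1×micro: 2; S2 reads c1=2 → after 1×micro: 3 ⇒ (c0=125/8, c1=2, c2=3)
[Gauss-Seidel] macro 4: S0 reads c0=125/8 → after 1×micro: 625/16; S1 reads c2=3 → after 1×micro: 4; S2 reads c1=4 → after 1×micro: 2 ⇒ (c0=625/16, c1=4, c2=2)
[Gauss-Seidel] macro 5: S0 reads c0=625/16 → after 1×micro: 3125/32; S1 reads c2=2 → after 1×micro: -1; S2 reads c1=-1 → after 1×micro: 4 ⇒ (c0=3125/32, c1=-1, c2=4)
[Gauss-Seidel] macro 6: S0 reads c0=3125/32 → after 1×micro: 15625/64; S1 reads c2=4 → after 1×micro: 2; S2 reads c1=2 → after 1×micro: 1 ⇒ (c0=15625/64, c1=2, c2=1)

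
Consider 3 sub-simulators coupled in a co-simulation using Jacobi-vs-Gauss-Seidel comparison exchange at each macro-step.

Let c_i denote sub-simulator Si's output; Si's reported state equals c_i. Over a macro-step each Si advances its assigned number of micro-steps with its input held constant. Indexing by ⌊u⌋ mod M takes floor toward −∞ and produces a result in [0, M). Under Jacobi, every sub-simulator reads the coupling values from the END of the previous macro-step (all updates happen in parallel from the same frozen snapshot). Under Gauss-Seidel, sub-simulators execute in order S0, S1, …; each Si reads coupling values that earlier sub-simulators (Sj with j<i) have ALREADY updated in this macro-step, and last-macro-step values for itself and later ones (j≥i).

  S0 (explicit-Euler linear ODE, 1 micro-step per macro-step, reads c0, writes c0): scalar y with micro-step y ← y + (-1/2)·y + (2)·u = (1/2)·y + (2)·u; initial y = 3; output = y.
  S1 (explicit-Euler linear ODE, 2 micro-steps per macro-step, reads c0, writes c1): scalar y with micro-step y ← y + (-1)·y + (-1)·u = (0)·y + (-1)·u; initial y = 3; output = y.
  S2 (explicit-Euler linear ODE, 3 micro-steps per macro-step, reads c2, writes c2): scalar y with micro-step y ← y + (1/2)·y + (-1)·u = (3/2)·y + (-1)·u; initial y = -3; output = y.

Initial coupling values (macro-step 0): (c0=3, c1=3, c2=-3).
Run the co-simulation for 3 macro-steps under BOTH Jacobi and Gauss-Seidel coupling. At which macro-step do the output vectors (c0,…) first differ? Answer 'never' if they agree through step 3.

first divergence at macro-step: 1

[Jacobi] macro 1: S0 reads c0=3 → after 1×micro: 15/2; S1 reads c0=3 → after 2×micro: -3; S2 reads c2=-3 → after 3×micro: 33/8 ⇒ (c0=15/2, c1=-3, c2=33/8)
[Jacobi] macro 2: S0 reads c0=15/2 → after 1×micro: 75/4; S1 reads c0=15/2 → after 2×micro: -15/2; S2 reads c2=33/8 → after 3×micro: -363/64 ⇒ (c0=75/4, c1=-15/2, c2=-363/64)
[Jacobi] macro 3: S0 reads c0=75/4 → after 1×micro: 375/8; S1 reads c0=75/4 → after 2×micro: -75/4; S2 reads c2=-363/64 → after 3×micro: 3993/512 ⇒ (c0=375/8, c1=-75/4, c2=3993/512)
[Gauss-Seidel] macro 1: S0 reads c0=3 → after 1×micro: 15/2; S1 reads c0=15/2 → after 2×micro: -15/2; S2 reads c2=-3 → after 3×micro: 33/8 ⇒ (c0=15/2, c1=-15/2, c2=33/8)
[Gauss-Seidel] macro 2: S0 reads c0=15/2 → after 1×micro: 75/4; S1 reads c0=75/4 → after 2×micro: -75/4; S2 reads c2=33/8 → after 3×micro: -363/64 ⇒ (c0=75/4, c1=-75/4, c2=-363/64)
[Gauss-Seidel] macro 3: S0 reads c0=75/4 → after 1×micro: 375/8; S1 reads c0=375/8 → after 2×micro: -375/8; S2 reads c2=-363/64 → after 3×micro: 3993/512 ⇒ (c0=375/8, c1=-375/8, c2=3993/512)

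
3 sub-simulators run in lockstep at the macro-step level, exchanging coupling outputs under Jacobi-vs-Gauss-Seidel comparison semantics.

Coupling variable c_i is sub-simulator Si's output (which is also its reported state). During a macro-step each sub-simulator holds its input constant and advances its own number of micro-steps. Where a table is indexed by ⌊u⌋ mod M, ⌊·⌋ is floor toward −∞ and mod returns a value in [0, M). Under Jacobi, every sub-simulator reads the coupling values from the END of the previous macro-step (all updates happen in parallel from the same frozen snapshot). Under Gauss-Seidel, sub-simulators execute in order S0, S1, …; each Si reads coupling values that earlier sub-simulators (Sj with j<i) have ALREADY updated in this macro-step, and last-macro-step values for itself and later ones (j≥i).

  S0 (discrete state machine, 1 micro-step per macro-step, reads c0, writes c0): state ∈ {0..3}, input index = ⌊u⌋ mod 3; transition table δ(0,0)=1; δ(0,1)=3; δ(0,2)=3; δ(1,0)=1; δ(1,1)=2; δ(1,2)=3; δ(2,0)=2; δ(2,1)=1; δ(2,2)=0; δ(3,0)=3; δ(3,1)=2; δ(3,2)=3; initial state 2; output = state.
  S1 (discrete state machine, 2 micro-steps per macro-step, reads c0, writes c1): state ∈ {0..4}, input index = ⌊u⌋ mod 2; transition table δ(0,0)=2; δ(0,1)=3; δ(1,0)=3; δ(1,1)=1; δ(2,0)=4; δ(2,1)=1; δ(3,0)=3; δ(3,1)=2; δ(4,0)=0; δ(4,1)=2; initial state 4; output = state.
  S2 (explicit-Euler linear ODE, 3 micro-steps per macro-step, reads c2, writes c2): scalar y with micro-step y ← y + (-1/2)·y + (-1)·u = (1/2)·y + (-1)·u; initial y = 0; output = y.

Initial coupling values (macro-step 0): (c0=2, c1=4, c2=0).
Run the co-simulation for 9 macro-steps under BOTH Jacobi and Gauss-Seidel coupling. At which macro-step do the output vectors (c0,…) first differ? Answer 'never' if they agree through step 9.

[Jacobi] macro 1: S0 reads c0=2 → after 1×micro: 0; S1 reads c0=2 → after 2×micro: 2; S2 reads c2=0 → after 3×micro: 0 ⇒ (c0=0, c1=2, c2=0)
[Jacobi] macro 2: S0 reads c0=0 → after 1×micro: 1; S1 reads c0=0 → after 2×micro: 0; S2 reads c2=0 → after 3×micro: 0 ⇒ (c0=1, c1=0, c2=0)
[Jacobi] macro 3: S0 reads c0=1 → after 1×micro: 2; S1 reads c0=1 → after 2×micro: 2; S2 reads c2=0 → after 3×micro: 0 ⇒ (c0=2, c1=2, c2=0)
[Jacobi] macro 4: S0 reads c0=2 → after 1×micro: 0; S1 reads c0=2 → after 2×micro: 0; S2 reads c2=0 → after 3×micro: 0 ⇒ (c0=0, c1=0, c2=0)
[Jacobi] macro 5: S0 reads c0=0 → after 1×micro: 1; S1 reads c0=0 → after 2×micro: 4; S2 reads c2=0 → after 3×micro: 0 ⇒ (c0=1, c1=4, c2=0)
[Jacobi] macro 6: S0 reads c0=1 → after 1×micro: 2; S1 reads c0=1 → after 2×micro: 1; S2 reads c2=0 → after 3×micro: 0 ⇒ (c0=2, c1=1, c2=0)
[Jacobi] macro 7: S0 reads c0=2 → after 1×micro: 0; S1 reads c0=2 → after 2×micro: 3; S2 reads c2=0 → after 3×micro: 0 ⇒ (c0=0, c1=3, c2=0)
[Jacobi] macro 8: S0 reads c0=0 → after 1×micro: 1; S1 reads c0=0 → after 2×micro: 3; S2 reads c2=0 → after 3×micro: 0 ⇒ (c0=1, c1=3, c2=0)
[Jacobi] macro 9: S0 reads c0=1 → after 1×micro: 2; S1 reads c0=1 → after 2×micro: 1; S2 reads c2=0 → after 3×micro: 0 ⇒ (c0=2, c1=1, c2=0)
[Gauss-Seidel] macro 1: S0 reads c0=2 → after 1×micro: 0; S1 reads c0=0 → after 2×micro: 2; S2 reads c2=0 → after 3×micro: 0 ⇒ (c0=0, c1=2, c2=0)
[Gauss-Seidel] macro 2: S0 reads c0=0 → after 1×micro: 1; S1 reads c0=1 → after 2×micro: 1; S2 reads c2=0 → after 3×micro: 0 ⇒ (c0=1, c1=1, c2=0)
[Gauss-Seidel] macro 3: S0 reads c0=1 → after 1×micro: 2; S1 reads c0=2 → after 2×micro: 3; S2 reads c2=0 → after 3×micro: 0 ⇒ (c0=2, c1=3, c2=0)
[Gauss-Seidel] macro 4: S0 reads c0=2 → after 1×micro: 0; S1 reads c0=0 → after 2×micro: 3; S2 reads c2=0 → after 3×micro: 0 ⇒ (c0=0, c1=3, c2=0)
[Gauss-Seidel] macro 5: S0 reads c0=0 → after 1×micro: 1; S1 reads c0=1 → after 2×micro: 1; S2 reads c2=0 → after 3×micro: 0 ⇒ (c0=1, c1=1, c2=0)
[Gauss-Seidel] macro 6: S0 reads c0=1 → after 1×micro: 2; S1 reads c0=2 → after 2×micro: 3; S2 reads c2=0 → after 3×micro: 0 ⇒ (c0=2, c1=3, c2=0)
[Gauss-Seidel] macro 7: S0 reads c0=2 → after 1×micro: 0; S1 reads c0=0 → after 2×micro: 3; S2 reads c2=0 → after 3×micro: 0 ⇒ (c0=0, c1=3, c2=0)
[Gauss-Seidel] macro 8: S0 reads c0=0 → after 1×micro: 1; S1 reads c0=1 → after 2×micro: 1; S2 reads c2=0 → after 3×micro: 0 ⇒ (c0=1, c1=1, c2=0)
[Gauss-Seidel] macro 9: S0 reads c0=1 → after 1×micro: 2; S1 reads c0=2 → after 2×micro: 3; S2 reads c2=0 → after 3×micro: 0 ⇒ (c0=2, c1=3, c2=0)

first divergence at macro-step: 2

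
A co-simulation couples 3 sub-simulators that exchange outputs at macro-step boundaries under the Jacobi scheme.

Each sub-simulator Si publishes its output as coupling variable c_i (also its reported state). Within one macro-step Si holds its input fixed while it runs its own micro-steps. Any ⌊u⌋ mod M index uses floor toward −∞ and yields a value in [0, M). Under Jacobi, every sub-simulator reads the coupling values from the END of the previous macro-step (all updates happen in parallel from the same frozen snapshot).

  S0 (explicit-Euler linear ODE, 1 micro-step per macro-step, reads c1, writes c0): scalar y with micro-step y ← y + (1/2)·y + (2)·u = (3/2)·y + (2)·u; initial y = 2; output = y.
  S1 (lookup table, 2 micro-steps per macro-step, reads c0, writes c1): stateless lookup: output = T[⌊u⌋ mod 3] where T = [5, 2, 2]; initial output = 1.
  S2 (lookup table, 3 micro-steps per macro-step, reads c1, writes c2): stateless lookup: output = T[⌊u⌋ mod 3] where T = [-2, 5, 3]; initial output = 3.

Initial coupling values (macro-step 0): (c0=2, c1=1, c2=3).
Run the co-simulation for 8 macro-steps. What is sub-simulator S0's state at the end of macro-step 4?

S0 state at macro-step 4 = 287/8

macro 1: S0 reads c1=1 → after 1×micro: 5; S1 reads c0=2 → after 2×micro: 2; S2 reads c1=1 → after 3×micro: 5 ⇒ (c0=5, c1=2, c2=5)
macro 2: S0 reads c1=2 → after 1×micro: 23/2; S1 reads c0=5 → after 2×micro: 2; S2 reads c1=2 → after 3×micro: 3 ⇒ (c0=23/2, c1=2, c2=3)
macro 3: S0 reads c1=2 → after 1×micro: 85/4; S1 reads c0=23/2 → after 2×micro: 2; S2 reads c1=2 → after 3×micro: 3 ⇒ (c0=85/4, c1=2, c2=3)
macro 4: S0 reads c1=2 → after 1×micro: 287/8; S1 reads c0=85/4 → after 2×micro: 5; S2 reads c1=2 → after 3×micro: 3 ⇒ (c0=287/8, c1=5, c2=3)
macro 5: S0 reads c1=5 → after 1×micro: 1021/16; S1 reads c0=287/8 → after 2×micro: 2; S2 reads c1=5 → after 3×micro: 3 ⇒ (c0=1021/16, c1=2, c2=3)
macro 6: S0 reads c1=2 → after 1×micro: 3191/32; S1 reads c0=1021/16 → after 2×micro: 5; S2 reads c1=2 → after 3×micro: 3 ⇒ (c0=3191/32, c1=5, c2=3)
macro 7: S0 reads c1=5 → after 1×micro: 10213/64; S1 reads c0=3191/32 → after 2×micro: 5; S2 reads c1=5 → after 3×micro: 3 ⇒ (c0=10213/64, c1=5, c2=3)
macro 8: S0 reads c1=5 → after 1×micro: 31919/128; S1 reads c0=10213/64 → after 2×micro: 5; S2 reads c1=5 → after 3×micro: 3 ⇒ (c0=31919/128, c1=5, c2=3)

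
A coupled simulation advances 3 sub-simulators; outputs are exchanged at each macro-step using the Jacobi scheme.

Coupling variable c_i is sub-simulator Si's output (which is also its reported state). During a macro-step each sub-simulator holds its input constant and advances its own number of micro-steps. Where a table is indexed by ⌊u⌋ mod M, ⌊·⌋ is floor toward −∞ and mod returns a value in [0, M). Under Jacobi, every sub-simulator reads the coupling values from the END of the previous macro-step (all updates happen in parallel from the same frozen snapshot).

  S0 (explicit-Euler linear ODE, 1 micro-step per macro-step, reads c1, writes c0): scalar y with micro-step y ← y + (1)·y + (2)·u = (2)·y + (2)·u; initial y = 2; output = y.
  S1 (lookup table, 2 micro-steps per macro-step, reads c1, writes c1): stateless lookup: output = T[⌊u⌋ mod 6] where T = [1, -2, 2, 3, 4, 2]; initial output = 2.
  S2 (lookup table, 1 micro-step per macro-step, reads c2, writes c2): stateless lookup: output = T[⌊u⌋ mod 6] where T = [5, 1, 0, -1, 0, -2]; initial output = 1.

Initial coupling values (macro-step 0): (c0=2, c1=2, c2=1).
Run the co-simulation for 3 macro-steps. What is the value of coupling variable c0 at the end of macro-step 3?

macro 1: S0 reads c1=2 → after 1×micro: 8; S1 reads c1=2 → after 2×micro: 2; S2 reads c2=1 → after 1×micro: 1 ⇒ (c0=8, c1=2, c2=1)
macro 2: S0 reads c1=2 → after 1×micro: 20; S1 reads c1=2 → after 2×micro: 2; S2 reads c2=1 → after 1×micro: 1 ⇒ (c0=20, c1=2, c2=1)
macro 3: S0 reads c1=2 → after 1×micro: 44; S1 reads c1=2 → after 2×micro: 2; S2 reads c2=1 → after 1×micro: 1 ⇒ (c0=44, c1=2, c2=1)

c0 at macro-step 3 = 44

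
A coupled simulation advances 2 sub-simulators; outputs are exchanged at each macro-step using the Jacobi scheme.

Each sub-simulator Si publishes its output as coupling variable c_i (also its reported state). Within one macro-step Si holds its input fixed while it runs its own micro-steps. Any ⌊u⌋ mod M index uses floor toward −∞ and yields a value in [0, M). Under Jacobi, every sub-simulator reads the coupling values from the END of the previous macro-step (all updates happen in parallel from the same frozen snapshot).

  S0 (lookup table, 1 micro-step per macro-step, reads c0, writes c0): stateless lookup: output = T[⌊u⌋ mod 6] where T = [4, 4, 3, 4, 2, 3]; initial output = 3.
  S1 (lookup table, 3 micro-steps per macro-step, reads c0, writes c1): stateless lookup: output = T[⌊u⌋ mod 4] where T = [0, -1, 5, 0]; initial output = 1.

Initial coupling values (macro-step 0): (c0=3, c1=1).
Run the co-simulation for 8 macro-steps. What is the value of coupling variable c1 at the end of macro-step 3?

macro 1: S0 reads c0=3 → after 1×micro: 4; S1 reads c0=3 → after 3×micro: 0 ⇒ (c0=4, c1=0)
macro 2: S0 reads c0=4 → after 1×micro: 2; S1 reads c0=4 → after 3×micro: 0 ⇒ (c0=2, c1=0)
macro 3: S0 reads c0=2 → after 1×micro: 3; S1 reads c0=2 → after 3×micro: 5 ⇒ (c0=3, c1=5)
macro 4: S0 reads c0=3 → after 1×micro: 4; S1 reads c0=3 → after 3×micro: 0 ⇒ (c0=4, c1=0)
macro 5: S0 reads c0=4 → after 1×micro: 2; S1 reads c0=4 → after 3×micro: 0 ⇒ (c0=2, c1=0)
macro 6: S0 reads c0=2 → after 1×micro: 3; S1 reads c0=2 → after 3×micro: 5 ⇒ (c0=3, c1=5)
macro 7: S0 reads c0=3 → after 1×micro: 4; S1 reads c0=3 → after 3×micro: 0 ⇒ (c0=4, c1=0)
macro 8: S0 reads c0=4 → after 1×micro: 2; S1 reads c0=4 → after 3×micro: 0 ⇒ (c0=2, c1=0)

c1 at macro-step 3 = 5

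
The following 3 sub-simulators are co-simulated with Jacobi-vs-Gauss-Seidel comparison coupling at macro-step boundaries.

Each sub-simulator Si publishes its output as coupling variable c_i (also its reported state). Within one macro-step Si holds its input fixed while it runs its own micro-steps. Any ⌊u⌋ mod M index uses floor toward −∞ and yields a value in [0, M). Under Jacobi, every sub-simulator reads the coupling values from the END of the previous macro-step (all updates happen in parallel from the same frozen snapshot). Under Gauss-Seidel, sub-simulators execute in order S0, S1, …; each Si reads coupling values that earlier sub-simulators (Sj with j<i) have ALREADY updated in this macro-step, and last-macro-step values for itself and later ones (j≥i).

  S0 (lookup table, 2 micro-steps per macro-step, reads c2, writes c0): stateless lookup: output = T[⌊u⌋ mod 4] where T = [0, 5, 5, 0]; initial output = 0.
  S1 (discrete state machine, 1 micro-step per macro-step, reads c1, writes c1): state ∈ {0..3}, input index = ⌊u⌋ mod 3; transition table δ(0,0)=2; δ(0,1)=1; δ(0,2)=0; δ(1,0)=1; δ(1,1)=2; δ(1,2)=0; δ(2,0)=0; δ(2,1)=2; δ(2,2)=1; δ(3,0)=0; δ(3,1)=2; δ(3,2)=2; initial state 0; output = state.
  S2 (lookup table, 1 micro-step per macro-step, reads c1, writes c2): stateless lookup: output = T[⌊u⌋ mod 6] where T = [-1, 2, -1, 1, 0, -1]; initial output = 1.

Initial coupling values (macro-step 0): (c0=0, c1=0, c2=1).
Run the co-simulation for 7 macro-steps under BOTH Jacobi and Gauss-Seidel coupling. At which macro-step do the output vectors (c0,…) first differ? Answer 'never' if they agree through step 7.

first divergence at macro-step: 2

[Jacobi] macro 1: S0 reads c2=1 → after 2×micro: 5; S1 reads c1=0 → after 1×micro: 2; S2 reads c1=0 → after 1×micro: -1 ⇒ (c0=5, c1=2, c2=-1)
[Jacobi] macro 2: S0 reads c2=-1 → after 2×micro: 0; S1 reads c1=2 → after 1×micro: 1; S2 reads c1=2 → after 1×micro: -1 ⇒ (c0=0, c1=1, c2=-1)
[Jacobi] macro 3: S0 reads c2=-1 → after 2×micro: 0; S1 reads c1=1 → after 1×micro: 2; S2 reads c1=1 → after 1×micro: 2 ⇒ (c0=0, c1=2, c2=2)
[Jacobi] macro 4: S0 reads c2=2 → after 2×micro: 5; S1 reads c1=2 → after 1×micro: 1; S2 reads c1=2 → after 1×micro: -1 ⇒ (c0=5, c1=1, c2=-1)
[Jacobi] macro 5: S0 reads c2=-1 → after 2×micro: 0; S1 reads c1=1 → after 1×micro: 2; S2 reads c1=1 → after 1×micro: 2 ⇒ (c0=0, c1=2, c2=2)
[Jacobi] macro 6: S0 reads c2=2 → after 2×micro: 5; S1 reads c1=2 → after 1×micro: 1; S2 reads c1=2 → after 1×micro: -1 ⇒ (c0=5, c1=1, c2=-1)
[Jacobi] macro 7: S0 reads c2=-1 → after 2×micro: 0; S1 reads c1=1 → after 1×micro: 2; S2 reads c1=1 → after 1×micro: 2 ⇒ (c0=0, c1=2, c2=2)
[Gauss-Seidel] macro 1: S0 reads c2=1 → after 2×micro: 5; S1 reads c1=0 → after 1×micro: 2; S2 reads c1=2 → after 1×micro: -1 ⇒ (c0=5, c1=2, c2=-1)
[Gauss-Seidel] macro 2: S0 reads c2=-1 → after 2×micro: 0; S1 reads c1=2 → after 1×micro: 1; S2 reads c1=1 → after 1×micro: 2 ⇒ (c0=0, c1=1, c2=2)
[Gauss-Seidel] macro 3: S0 reads c2=2 → after 2×micro: 5; S1 reads c1=1 → after 1×micro: 2; S2 reads c1=2 → after 1×micro: -1 ⇒ (c0=5, c1=2, c2=-1)
[Gauss-Seidel] macro 4: S0 reads c2=-1 → after 2×micro: 0; S1 reads c1=2 → after 1×micro: 1; S2 reads c1=1 → after 1×micro: 2 ⇒ (c0=0, c1=1, c2=2)
[Gauss-Seidel] macro 5: S0 reads c2=2 → after 2×micro: 5; S1 reads c1=1 → after 1×micro: 2; S2 reads c1=2 → after 1×micro: -1 ⇒ (c0=5, c1=2, c2=-1)
[Gauss-Seidel] macro 6: S0 reads c2=-1 → after 2×micro: 0; S1 reads c1=2 → after 1×micro: 1; S2 reads c1=1 → after 1×micro: 2 ⇒ (c0=0, c1=1, c2=2)
[Gauss-Seidel] macro 7: S0 reads c2=2 → after 2×micro: 5; S1 reads c1=1 → after 1×micro: 2; S2 reads c1=2 → after 1×micro: -1 ⇒ (c0=5, c1=2, c2=-1)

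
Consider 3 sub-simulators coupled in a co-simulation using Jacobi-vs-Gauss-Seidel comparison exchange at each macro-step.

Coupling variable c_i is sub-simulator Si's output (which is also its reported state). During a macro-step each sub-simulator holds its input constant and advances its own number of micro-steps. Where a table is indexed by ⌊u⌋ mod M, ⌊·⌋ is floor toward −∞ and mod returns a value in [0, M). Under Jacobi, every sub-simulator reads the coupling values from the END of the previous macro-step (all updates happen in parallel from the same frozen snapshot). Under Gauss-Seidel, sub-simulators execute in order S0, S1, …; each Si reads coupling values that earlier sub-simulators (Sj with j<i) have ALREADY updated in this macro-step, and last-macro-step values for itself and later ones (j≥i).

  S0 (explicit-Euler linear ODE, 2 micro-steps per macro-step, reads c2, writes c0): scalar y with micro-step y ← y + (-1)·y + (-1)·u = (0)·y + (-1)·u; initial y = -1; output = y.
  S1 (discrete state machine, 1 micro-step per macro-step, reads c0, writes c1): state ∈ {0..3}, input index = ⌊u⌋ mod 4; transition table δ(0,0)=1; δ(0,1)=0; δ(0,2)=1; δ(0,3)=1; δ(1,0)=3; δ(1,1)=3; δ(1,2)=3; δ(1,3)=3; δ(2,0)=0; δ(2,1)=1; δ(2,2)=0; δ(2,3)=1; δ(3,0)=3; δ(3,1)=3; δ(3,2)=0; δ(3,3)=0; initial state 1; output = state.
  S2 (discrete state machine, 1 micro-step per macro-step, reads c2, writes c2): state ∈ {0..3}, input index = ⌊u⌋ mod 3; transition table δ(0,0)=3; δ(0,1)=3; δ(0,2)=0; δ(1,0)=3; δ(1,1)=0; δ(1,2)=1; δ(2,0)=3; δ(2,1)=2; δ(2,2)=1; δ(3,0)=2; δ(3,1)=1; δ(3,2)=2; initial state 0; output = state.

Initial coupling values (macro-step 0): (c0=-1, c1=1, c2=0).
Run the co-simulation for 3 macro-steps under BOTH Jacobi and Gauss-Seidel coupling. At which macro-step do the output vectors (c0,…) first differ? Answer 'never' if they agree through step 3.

[Jacobi] macro 1: S0 reads c2=0 → after 2×micro: 0; S1 reads c0=-1 → after 1×micro: 3; S2 reads c2=0 → after 1×micro: 3 ⇒ (c0=0, c1=3, c2=3)
[Jacobi] macro 2: S0 reads c2=3 → after 2×micro: -3; S1 reads c0=0 → after 1×micro: 3; S2 reads c2=3 → after 1×micro: 2 ⇒ (c0=-3, c1=3, c2=2)
[Jacobi] macro 3: S0 reads c2=2 → after 2×micro: -2; S1 reads c0=-3 → after 1×micro: 3; S2 reads c2=2 → after 1×micro: 1 ⇒ (c0=-2, c1=3, c2=1)
[Gauss-Seidel] macro 1: S0 reads c2=0 → after 2×micro: 0; S1 reads c0=0 → after 1×micro: 3; S2 reads c2=0 → after 1×micro: 3 ⇒ (c0=0, c1=3, c2=3)
[Gauss-Seidel] macro 2: S0 reads c2=3 → after 2×micro: -3; S1 reads c0=-3 → after 1×micro: 3; S2 reads c2=3 → after 1×micro: 2 ⇒ (c0=-3, c1=3, c2=2)
[Gauss-Seidel] macro 3: S0 reads c2=2 → after 2×micro: -2; S1 reads c0=-2 → after 1×micro: 0; S2 reads c2=2 → after 1×micro: 1 ⇒ (c0=-2, c1=0, c2=1)

first divergence at macro-step: 3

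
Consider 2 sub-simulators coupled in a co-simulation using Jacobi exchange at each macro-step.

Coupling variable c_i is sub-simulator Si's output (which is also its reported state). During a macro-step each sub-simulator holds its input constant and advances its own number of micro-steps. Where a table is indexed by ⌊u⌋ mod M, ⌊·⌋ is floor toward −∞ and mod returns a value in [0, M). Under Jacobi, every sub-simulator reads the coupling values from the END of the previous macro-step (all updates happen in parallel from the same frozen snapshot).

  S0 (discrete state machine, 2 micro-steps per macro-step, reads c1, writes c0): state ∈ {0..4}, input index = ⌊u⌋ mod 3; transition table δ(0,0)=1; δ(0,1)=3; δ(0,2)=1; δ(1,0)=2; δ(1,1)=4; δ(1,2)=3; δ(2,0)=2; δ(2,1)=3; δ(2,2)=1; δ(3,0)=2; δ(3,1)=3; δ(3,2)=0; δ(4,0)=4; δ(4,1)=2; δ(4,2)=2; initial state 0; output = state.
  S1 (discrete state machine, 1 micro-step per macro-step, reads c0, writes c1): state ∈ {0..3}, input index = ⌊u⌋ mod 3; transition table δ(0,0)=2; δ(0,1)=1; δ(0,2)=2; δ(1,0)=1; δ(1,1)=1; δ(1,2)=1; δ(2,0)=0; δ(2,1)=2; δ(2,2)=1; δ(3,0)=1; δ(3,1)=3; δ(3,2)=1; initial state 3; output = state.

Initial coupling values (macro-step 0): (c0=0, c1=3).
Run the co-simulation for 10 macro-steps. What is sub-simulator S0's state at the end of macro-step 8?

S0 state at macro-step 8 = 3

macro 1: S0 reads c1=3 → after 2×micro: 2; S1 reads c0=0 → after 1×micro: 1 ⇒ (c0=2, c1=1)
macro 2: S0 reads c1=1 → after 2×micro: 3; S1 reads c0=2 → after 1×micro: 1 ⇒ (c0=3, c1=1)
macro 3: S0 reads c1=1 → after 2×micro: 3; S1 reads c0=3 → after 1×micro: 1 ⇒ (c0=3, c1=1)
macro 4: S0 reads c1=1 → after 2×micro: 3; S1 reads c0=3 → after 1×micro: 1 ⇒ (c0=3, c1=1)
macro 5: S0 reads c1=1 → after 2×micro: 3; S1 reads c0=3 → after 1×micro: 1 ⇒ (c0=3, c1=1)
macro 6: S0 reads c1=1 → after 2×micro: 3; S1 reads c0=3 → after 1×micro: 1 ⇒ (c0=3, c1=1)
macro 7: S0 reads c1=1 → after 2×micro: 3; S1 reads c0=3 → after 1×micro: 1 ⇒ (c0=3, c1=1)
macro 8: S0 reads c1=1 → after 2×micro: 3; S1 reads c0=3 → after 1×micro: 1 ⇒ (c0=3, c1=1)
macro 9: S0 reads c1=1 → after 2×micro: 3; S1 reads c0=3 → after 1×micro: 1 ⇒ (c0=3, c1=1)
macro 10: S0 reads c1=1 → after 2×micro: 3; S1 reads c0=3 → after 1×micro: 1 ⇒ (c0=3, c1=1)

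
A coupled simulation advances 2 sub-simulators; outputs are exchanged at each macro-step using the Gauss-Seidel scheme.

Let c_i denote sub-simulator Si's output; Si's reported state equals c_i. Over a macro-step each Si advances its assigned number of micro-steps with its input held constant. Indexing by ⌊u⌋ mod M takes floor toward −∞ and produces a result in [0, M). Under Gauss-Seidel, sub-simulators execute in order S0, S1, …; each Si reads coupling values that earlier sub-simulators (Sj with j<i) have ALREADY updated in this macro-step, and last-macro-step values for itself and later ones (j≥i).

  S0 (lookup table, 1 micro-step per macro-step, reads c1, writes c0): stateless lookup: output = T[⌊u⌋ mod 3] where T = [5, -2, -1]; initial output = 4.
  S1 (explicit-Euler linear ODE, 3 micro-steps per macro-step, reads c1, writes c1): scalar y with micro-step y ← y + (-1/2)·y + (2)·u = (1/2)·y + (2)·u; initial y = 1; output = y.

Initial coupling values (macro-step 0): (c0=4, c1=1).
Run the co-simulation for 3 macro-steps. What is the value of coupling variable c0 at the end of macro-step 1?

macro 1: S0 reads c1=1 → after 1×micro: -2; S1 reads c1=1 → after 3×micro: 29/8 ⇒ (c0=-2, c1=29/8)
macro 2: S0 reads c1=29/8 → after 1×micro: 5; S1 reads c1=29/8 → after 3×micro: 841/64 ⇒ (c0=5, c1=841/64)
macro 3: S0 reads c1=841/64 → after 1×micro: -2; S1 reads c1=841/64 → after 3×micro: 24389/512 ⇒ (c0=-2, c1=24389/512)

c0 at macro-step 1 = -2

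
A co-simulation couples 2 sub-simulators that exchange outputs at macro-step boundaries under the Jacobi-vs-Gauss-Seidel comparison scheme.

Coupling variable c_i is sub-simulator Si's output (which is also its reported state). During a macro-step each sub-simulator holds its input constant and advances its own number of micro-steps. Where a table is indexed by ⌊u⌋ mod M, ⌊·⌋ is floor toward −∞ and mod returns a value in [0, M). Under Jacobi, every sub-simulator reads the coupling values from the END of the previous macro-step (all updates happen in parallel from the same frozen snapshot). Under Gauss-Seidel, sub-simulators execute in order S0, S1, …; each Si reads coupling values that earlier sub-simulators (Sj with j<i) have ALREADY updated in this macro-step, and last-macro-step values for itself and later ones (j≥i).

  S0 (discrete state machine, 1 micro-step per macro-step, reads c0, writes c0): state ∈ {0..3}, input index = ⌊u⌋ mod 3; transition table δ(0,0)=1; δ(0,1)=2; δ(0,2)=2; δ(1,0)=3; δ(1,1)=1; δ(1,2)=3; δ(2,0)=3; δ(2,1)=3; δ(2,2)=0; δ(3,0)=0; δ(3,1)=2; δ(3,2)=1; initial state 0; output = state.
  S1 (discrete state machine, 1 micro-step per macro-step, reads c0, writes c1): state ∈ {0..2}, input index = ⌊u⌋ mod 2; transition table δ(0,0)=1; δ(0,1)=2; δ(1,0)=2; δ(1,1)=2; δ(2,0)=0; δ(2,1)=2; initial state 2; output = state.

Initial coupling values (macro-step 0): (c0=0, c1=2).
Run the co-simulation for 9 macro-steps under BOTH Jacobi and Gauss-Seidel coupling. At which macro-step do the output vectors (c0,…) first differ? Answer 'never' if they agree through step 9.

first divergence at macro-step: 1

[Jacobi] macro 1: S0 reads c0=0 → after 1×micro: 1; S1 reads c0=0 → after 1×micro: 0 ⇒ (c0=1, c1=0)
[Jacobi] macro 2: S0 reads c0=1 → after 1×micro: 1; S1 reads c0=1 → after 1×micro: 2 ⇒ (c0=1, c1=2)
[Jacobi] macro 3: S0 reads c0=1 → after 1×micro: 1; S1 reads c0=1 → after 1×micro: 2 ⇒ (c0=1, c1=2)
[Jacobi] macro 4: S0 reads c0=1 → after 1×micro: 1; S1 reads c0=1 → after 1×micro: 2 ⇒ (c0=1, c1=2)
[Jacobi] macro 5: S0 reads c0=1 → after 1×micro: 1; S1 reads c0=1 → after 1×micro: 2 ⇒ (c0=1, c1=2)
[Jacobi] macro 6: S0 reads c0=1 → after 1×micro: 1; S1 reads c0=1 → after 1×micro: 2 ⇒ (c0=1, c1=2)
[Jacobi] macro 7: S0 reads c0=1 → after 1×micro: 1; S1 reads c0=1 → after 1×micro: 2 ⇒ (c0=1, c1=2)
[Jacobi] macro 8: S0 reads c0=1 → after 1×micro: 1; S1 reads c0=1 → after 1×micro: 2 ⇒ (c0=1, c1=2)
[Jacobi] macro 9: S0 reads c0=1 → after 1×micro: 1; S1 reads c0=1 → after 1×micro: 2 ⇒ (c0=1, c1=2)
[Gauss-Seidel] macro 1: S0 reads c0=0 → after 1×micro: 1; S1 reads c0=1 → after 1×micro: 2 ⇒ (c0=1, c1=2)
[Gauss-Seidel] macro 2: S0 reads c0=1 → after 1×micro: 1; S1 reads c0=1 → after 1×micro: 2 ⇒ (c0=1, c1=2)
[Gauss-Seidel] macro 3: S0 reads c0=1 → after 1×micro: 1; S1 reads c0=1 → after 1×micro: 2 ⇒ (c0=1, c1=2)
[Gauss-Seidel] macro 4: S0 reads c0=1 → after 1×micro: 1; S1 reads c0=1 → after 1×micro: 2 ⇒ (c0=1, c1=2)
[Gauss-Seidel] macro 5: S0 reads c0=1 → after 1×micro: 1; S1 reads c0=1 → after 1×micro: 2 ⇒ (c0=1, c1=2)
[Gauss-Seidel] macro 6: S0 reads c0=1 → after 1×micro: 1; S1 reads c0=1 → after 1×micro: 2 ⇒ (c0=1, c1=2)
[Gauss-Seidel] macro 7: S0 reads c0=1 → after 1×micro: 1; S1 reads c0=1 → after 1×micro: 2 ⇒ (c0=1, c1=2)
[Gauss-Seidel] macro 8: S0 reads c0=1 → after 1×micro: 1; S1 reads c0=1 → after 1×micro: 2 ⇒ (c0=1, c1=2)
[Gauss-Seidel] macro 9: S0 reads c0=1 → after 1×micro: 1; S1 reads c0=1 → after 1×micro: 2 ⇒ (c0=1, c1=2)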